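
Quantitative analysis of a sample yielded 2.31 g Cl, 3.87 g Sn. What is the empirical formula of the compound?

n(Cl) = 2.31/35.45 = 0.06516, n(Sn) = 3.87/118.71 = 0.0326
Divide by the smallest (0.0326 mol Sn): Cl 1.999, Sn 1.000
Ratio ≈ 2:1, so the empirical formula is Cl2Sn

Cl2Sn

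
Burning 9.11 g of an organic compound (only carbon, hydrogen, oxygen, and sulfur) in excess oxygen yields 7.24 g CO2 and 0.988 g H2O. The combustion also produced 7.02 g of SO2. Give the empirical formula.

mol C = 7.24 / 44.01 = 0.1645; mass C = 0.1645 × 12.01 = 1.976 g
mol H = 2 × (0.988 / 18.02) = 0.1097; mass H = 0.1097 × 1.008 = 0.1105 g
mol S = 7.02 / 64.07 = 0.1096; mass S = 3.514 g
mass O = 9.11 − (5.600) = 3.510 g → mol O = 0.2194
Ratios (÷ 0.1096): C 1.501, H 1.001, O 2.002, S 1.000
×2: C 3.00, H 2.00, O 4.00, S 2.00 → C3H2O4S2

C3H2O4S2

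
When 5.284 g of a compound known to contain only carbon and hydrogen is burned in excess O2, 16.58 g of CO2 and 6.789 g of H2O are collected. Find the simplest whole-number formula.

mol C = 16.58 / 44.01 = 0.3767; mass C = 0.3767 × 12.01 = 4.525 g
mol H = 2 × (6.789 / 18.02) = 0.7535; mass H = 0.7535 × 1.008 = 0.7595 g
Ratios (÷ 0.3767): C 1.000, H 2.000
→ CH2

CH2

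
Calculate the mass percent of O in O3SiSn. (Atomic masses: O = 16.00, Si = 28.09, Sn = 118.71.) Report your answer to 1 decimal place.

Molar mass = 3(16.00) + 1(28.09) + 1(118.71) = 194.800 g/mol
Mass of O per mole = 3 × 16.00 = 48.000 g
% O = 48.000 / 194.800 × 100 = 24.6%

24.6%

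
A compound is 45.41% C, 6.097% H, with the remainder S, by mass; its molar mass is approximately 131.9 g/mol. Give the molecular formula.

C5H8S2

Assume 100 g: 45.41 g C, 6.097 g H, 48.493 g S.
C: 45.41 g ÷ 12.01 g/mol = 3.781 mol
H: 6.097 g ÷ 1.008 g/mol = 6.049 mol
S: 48.493 g ÷ 32.07 g/mol = 1.512 mol
Ratios (÷ 1.512): C 2.501, H 4.000, S 1.000
×2: C 5.00, H 8.00, S 2.00 → C5H8S2
Empirical-formula mass = 132.25 g/mol
n = 131.9 / 132.25 = 1.00 ≈ 1
Molecular formula = empirical formula = C5H8S2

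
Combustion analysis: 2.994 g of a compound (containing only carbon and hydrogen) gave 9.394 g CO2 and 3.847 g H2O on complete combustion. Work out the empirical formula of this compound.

CH2

mol C = 9.394 / 44.01 = 0.2135; mass C = 0.2135 × 12.01 = 2.564 g
mol H = 2 × (3.847 / 18.02) = 0.4270; mass H = 0.4270 × 1.008 = 0.4304 g
Ratios (÷ 0.2135): C 1.000, H 2.000
Ratio ≈ 1:2, so the empirical formula is CH2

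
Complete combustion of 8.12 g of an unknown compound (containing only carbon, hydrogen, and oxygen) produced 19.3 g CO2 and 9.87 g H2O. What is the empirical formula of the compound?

mol C = 19.3 / 44.01 = 0.4385; mass C = 0.4385 × 12.01 = 5.267 g
mol H = 2 × (9.87 / 18.02) = 1.095; mass H = 1.095 × 1.008 = 1.104 g
mass O = 8.12 − (6.371) = 1.749 g → mol O = 0.1093
Ratios (÷ 0.1093): C 4.012, H 10.021, O 1.000
≈ 4:10:1 → C4H10O

C4H10O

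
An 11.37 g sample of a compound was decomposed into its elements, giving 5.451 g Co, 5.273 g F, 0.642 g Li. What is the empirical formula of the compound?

CoF3Li

Co: 5.451 g ÷ 58.93 g/mol = 0.0925 mol
F: 5.273 g ÷ 19.00 g/mol = 0.2775 mol
Li: 0.642 g ÷ 6.94 g/mol = 0.09251 mol
Divide by the smallest (0.0925 mol Co): Co 1.000, F 3.000, Li 1.000
→ CoF3Li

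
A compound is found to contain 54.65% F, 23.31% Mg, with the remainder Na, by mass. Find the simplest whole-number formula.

Assume 100 g: 54.65 g F, 23.31 g Mg, 22.04 g Na.
Moles — F: 54.65 / 19.00 = 2.876 mol; Mg: 23.31 / 24.31 = 0.9589 mol; Na: 22.04 / 22.99 = 0.9587 mol
Smallest is Na at 0.9587 mol; normalising gives F 3.000, Mg 1.000, Na 1.000
→ F3MgNa

F3MgNa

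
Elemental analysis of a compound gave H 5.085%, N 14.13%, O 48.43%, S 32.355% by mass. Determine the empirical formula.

H5NO3S

Assume 100 g: 5.085 g H, 14.13 g N, 48.43 g O, 32.355 g S.
n(H) = 5.085/1.008 = 5.045, n(N) = 14.13/14.01 = 1.009, n(O) = 48.43/16.00 = 3.027, n(S) = 32.355/32.07 = 1.009
Divide by the smallest (1.009 mol N): H 5.002, N 1.000, O 3.001, S 1.000
→ H5NO3S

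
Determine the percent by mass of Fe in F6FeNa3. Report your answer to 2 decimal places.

23.39%

Molar mass = 6(19.00) + 1(55.85) + 3(22.99) = 238.820 g/mol
Mass of Fe per mole = 1 × 55.85 = 55.850 g
% Fe = 55.850 / 238.820 × 100 = 23.39%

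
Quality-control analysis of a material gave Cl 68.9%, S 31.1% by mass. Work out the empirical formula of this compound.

Cl2S

Assume 100 g: 68.9 g Cl, 31.1 g S.
Cl: 68.9 g ÷ 35.45 g/mol = 1.944 mol
S: 31.1 g ÷ 32.07 g/mol = 0.9698 mol
Divide by the smallest (0.9698 mol S): Cl 2.004, S 1.000
→ Cl2S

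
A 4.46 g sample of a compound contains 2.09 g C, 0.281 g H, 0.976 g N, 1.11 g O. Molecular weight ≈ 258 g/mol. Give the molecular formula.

Moles — C: 2.09 / 12.01 = 0.174 mol; H: 0.281 / 1.008 = 0.2788 mol; N: 0.976 / 14.01 = 0.06966 mol; O: 1.11 / 16.00 = 0.06938 mol
Divide by the smallest (0.06938 mol O): C 2.508, H 4.018, N 1.004, O 1.000
×2: C 5.02, H 8.04, N 2.01, O 2.00 → C5H8N2O2
Empirical-formula mass = 128.13 g/mol
n = 258 / 128.13 = 2.01 ≈ 2
Molecular formula = (C5H8N2O2)×2 = C10H16N4O4

C10H16N4O4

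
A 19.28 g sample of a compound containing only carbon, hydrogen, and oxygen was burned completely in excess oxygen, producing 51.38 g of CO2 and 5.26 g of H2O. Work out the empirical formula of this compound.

C4H2O

mol C = 51.38 / 44.01 = 1.167; mass C = 1.167 × 12.01 = 14.02 g
mol H = 2 × (5.26 / 18.02) = 0.5838; mass H = 0.5838 × 1.008 = 0.5885 g
mass O = 19.28 − (14.61) = 4.670 g → mol O = 0.2919
Divide by the smallest (0.2919 mol O): C 4.000, H 2.000, O 1.000
Ratio ≈ 4:2:1, so the empirical formula is C4H2O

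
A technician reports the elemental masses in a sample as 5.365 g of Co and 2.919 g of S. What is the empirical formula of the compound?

CoS

Moles — Co: 5.365 / 58.93 = 0.09104 mol; S: 2.919 / 32.07 = 0.09102 mol
Smallest is S at 0.09102 mol; normalising gives Co 1.000, S 1.000
Ratio ≈ 1:1, so the empirical formula is CoS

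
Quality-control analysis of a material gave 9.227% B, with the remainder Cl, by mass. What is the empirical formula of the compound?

BCl3

Assume 100 g: 9.227 g B, 90.773 g Cl.
B: 9.227 g ÷ 10.81 g/mol = 0.8536 mol
Cl: 90.773 g ÷ 35.45 g/mol = 2.561 mol
Ratios (÷ 0.8536): B 1.000, Cl 3.000
Ratio ≈ 1:3, so the empirical formula is BCl3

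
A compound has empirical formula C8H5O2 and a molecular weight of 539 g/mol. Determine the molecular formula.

C32H20O8

Empirical-formula mass = 133.12 g/mol
n = 539 / 133.12 = 4.05 ≈ 4
Molecular formula = (C8H5O2)4 = C32H20O8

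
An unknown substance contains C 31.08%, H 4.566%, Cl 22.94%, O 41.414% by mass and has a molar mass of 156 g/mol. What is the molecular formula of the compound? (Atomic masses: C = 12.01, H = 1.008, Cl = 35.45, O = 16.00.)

C4H7ClO4

Assume 100 g: 31.08 g C, 4.566 g H, 22.94 g Cl, 41.414 g O.
Moles — C: 31.08 / 12.01 = 2.588 mol; H: 4.566 / 1.008 = 4.53 mol; Cl: 22.94 / 35.45 = 0.6471 mol; O: 41.414 / 16.00 = 2.588 mol
Ratios (÷ 0.6471): C 3.999, H 7.000, Cl 1.000, O 4.000
≈ 4:7:1:4 → C4H7ClO4
Empirical-formula mass = 154.55 g/mol
n = 156 / 154.55 = 1.01 ≈ 1
Molecular formula = empirical formula = C4H7ClO4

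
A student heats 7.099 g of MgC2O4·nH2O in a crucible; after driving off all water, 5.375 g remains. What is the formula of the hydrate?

MgC2O4·2H2O

Mass of water lost = 7.099 − 5.375 = 1.724 g → 1.724 / 18.02 = 0.09567 mol H2O
Molar mass of MgC2O4 = 112.33 g/mol → mol MgC2O4 = 5.375 / 112.33 = 0.04785
n = 0.09567 / 0.04785 = 2.00 ≈ 2 → MgC2O4·2H2O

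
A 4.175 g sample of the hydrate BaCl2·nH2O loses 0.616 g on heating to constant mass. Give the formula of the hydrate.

Mass of anhydrous BaCl2 = 4.175 − 0.616 = 3.559 g
mol H2O = 0.616 / 18.02 = 0.03418
Molar mass of BaCl2 = 208.23 g/mol → mol BaCl2 = 3.559 / 208.23 = 0.01709
n = 0.03418 / 0.01709 = 2.00 ≈ 2 → BaCl2·2H2O

BaCl2·2H2O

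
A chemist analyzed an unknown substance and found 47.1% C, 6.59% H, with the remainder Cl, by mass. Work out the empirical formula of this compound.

C3H5Cl

Assume 100 g: 47.1 g C, 6.59 g H, 46.31 g Cl.
n(C) = 47.1/12.01 = 3.922, n(H) = 6.59/1.008 = 6.538, n(Cl) = 46.31/35.45 = 1.306
Smallest is Cl at 1.306 mol; normalising gives C 3.002, H 5.005, Cl 1.000
≈ 3:5:1 → C3H5Cl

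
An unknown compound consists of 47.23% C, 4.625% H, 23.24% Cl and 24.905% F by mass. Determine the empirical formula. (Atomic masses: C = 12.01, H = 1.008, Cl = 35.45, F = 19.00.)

Assume 100 g: 47.23 g C, 4.625 g H, 23.24 g Cl, 24.905 g F.
Moles — C: 47.23 / 12.01 = 3.933 mol; H: 4.625 / 1.008 = 4.588 mol; Cl: 23.24 / 35.45 = 0.6556 mol; F: 24.905 / 19.00 = 1.311 mol
Ratios (÷ 0.6556): C 5.999, H 6.999, Cl 1.000, F 1.999
≈ 6:7:1:2 → C6H7ClF2

C6H7ClF2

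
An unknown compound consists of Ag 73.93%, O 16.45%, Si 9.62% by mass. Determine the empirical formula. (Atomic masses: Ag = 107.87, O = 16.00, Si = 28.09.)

Assume 100 g: 73.93 g Ag, 16.45 g O, 9.62 g Si.
Moles — Ag: 73.93 / 107.87 = 0.6854 mol; O: 16.45 / 16.00 = 1.028 mol; Si: 9.62 / 28.09 = 0.3425 mol
Smallest is Si at 0.3425 mol; normalising gives Ag 2.001, O 3.002, Si 1.000
Ratio ≈ 2:3:1, so the empirical formula is Ag2O3Si

Ag2O3Si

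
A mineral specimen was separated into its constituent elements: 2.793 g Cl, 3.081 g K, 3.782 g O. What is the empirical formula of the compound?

Cl: 2.793 g ÷ 35.45 g/mol = 0.07879 mol
K: 3.081 g ÷ 39.10 g/mol = 0.0788 mol
O: 3.782 g ÷ 16.00 g/mol = 0.2364 mol
Divide by the smallest (0.07879 mol Cl): Cl 1.000, K 1.000, O 3.000
Ratio ≈ 1:1:3, so the empirical formula is ClKO3

ClKO3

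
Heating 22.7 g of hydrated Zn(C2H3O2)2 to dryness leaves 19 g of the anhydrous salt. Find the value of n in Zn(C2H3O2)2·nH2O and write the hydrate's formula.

Mass of water lost = 22.7 − 19 = 3.7 g → 3.7 / 18.02 = 0.2053 mol H2O
Molar mass of Zn(C2H3O2)2 = 183.47 g/mol → mol Zn(C2H3O2)2 = 19 / 183.47 = 0.1036
n = 0.2053 / 0.1036 = 1.98 ≈ 2 → Zn(C2H3O2)2·2H2O

Zn(C2H3O2)2·2H2O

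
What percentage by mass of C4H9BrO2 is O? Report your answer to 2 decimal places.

Molar mass = 4(12.01) + 9(1.008) + 1(79.90) + 2(16.00) = 169.012 g/mol
Mass of O per mole = 2 × 16.00 = 32.000 g
% O = 32.000 / 169.012 × 100 = 18.93%

18.93%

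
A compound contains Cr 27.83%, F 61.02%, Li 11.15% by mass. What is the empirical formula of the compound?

Assume 100 g: 27.83 g Cr, 61.02 g F, 11.15 g Li.
Cr: 27.83 g ÷ 52.00 g/mol = 0.5352 mol
F: 61.02 g ÷ 19.00 g/mol = 3.212 mol
Li: 11.15 g ÷ 6.94 g/mol = 1.607 mol
Divide by the smallest (0.5352 mol Cr): Cr 1.000, F 6.001, Li 3.002
≈ 1:6:3 → CrF6Li3

CrF6Li3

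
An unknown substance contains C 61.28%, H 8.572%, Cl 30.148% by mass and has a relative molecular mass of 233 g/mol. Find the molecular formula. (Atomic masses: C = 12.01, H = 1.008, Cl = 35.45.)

C12H20Cl2

Assume 100 g: 61.28 g C, 8.572 g H, 30.148 g Cl.
C: 61.28 g ÷ 12.01 g/mol = 5.102 mol
H: 8.572 g ÷ 1.008 g/mol = 8.504 mol
Cl: 30.148 g ÷ 35.45 g/mol = 0.8504 mol
Ratios (÷ 0.8504): C 6.000, H 10.000, Cl 1.000
→ C6H10Cl
Empirical-formula mass = 117.59 g/mol
n = 233 / 117.59 = 1.98 ≈ 2
Molecular formula = (C6H10Cl)×2 = C12H20Cl2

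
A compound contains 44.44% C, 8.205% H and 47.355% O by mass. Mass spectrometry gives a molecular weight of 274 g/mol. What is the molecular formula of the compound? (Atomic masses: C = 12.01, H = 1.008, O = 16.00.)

Assume 100 g: 44.44 g C, 8.205 g H, 47.355 g O.
n(C) = 44.44/12.01 = 3.7, n(H) = 8.205/1.008 = 8.14, n(O) = 47.355/16.00 = 2.96
Smallest is O at 2.96 mol; normalising gives C 1.250, H 2.750, O 1.000
×4: C 5.00, H 11.00, O 4.00 → C5H11O4
Empirical-formula mass = 135.14 g/mol
n = 274 / 135.14 = 2.03 ≈ 2
Molecular formula = (C5H11O4)×2 = C10H22O8

C10H22O8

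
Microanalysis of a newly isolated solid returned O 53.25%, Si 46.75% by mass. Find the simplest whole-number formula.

O2Si

Assume 100 g: 53.25 g O, 46.75 g Si.
Moles — O: 53.25 / 16.00 = 3.328 mol; Si: 46.75 / 28.09 = 1.664 mol
Smallest is Si at 1.664 mol; normalising gives O 2.000, Si 1.000
≈ 2:1 → O2Si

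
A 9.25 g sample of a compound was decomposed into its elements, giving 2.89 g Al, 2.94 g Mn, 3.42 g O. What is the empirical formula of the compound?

Al: 2.89 g ÷ 26.98 g/mol = 0.1071 mol
Mn: 2.94 g ÷ 54.94 g/mol = 0.05351 mol
O: 3.42 g ÷ 16.00 g/mol = 0.2137 mol
Divide by the smallest (0.05351 mol Mn): Al 2.002, Mn 1.000, O 3.994
Ratio ≈ 2:1:4, so the empirical formula is Al2MnO4

Al2MnO4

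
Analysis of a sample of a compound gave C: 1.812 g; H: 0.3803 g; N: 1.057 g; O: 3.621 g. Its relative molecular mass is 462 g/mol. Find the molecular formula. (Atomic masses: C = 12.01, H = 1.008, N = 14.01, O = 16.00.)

C10H25N5O15

Moles — C: 1.812 / 12.01 = 0.1509 mol; H: 0.3803 / 1.008 = 0.3773 mol; N: 1.057 / 14.01 = 0.07545 mol; O: 3.621 / 16.00 = 0.2263 mol
Ratios (÷ 0.07545): C 2.000, H 5.001, N 1.000, O 3.000
→ C2H5NO3
Empirical-formula mass = 91.07 g/mol
n = 462 / 91.07 = 5.07 ≈ 5
Molecular formula = (C2H5NO3)×5 = C10H25N5O15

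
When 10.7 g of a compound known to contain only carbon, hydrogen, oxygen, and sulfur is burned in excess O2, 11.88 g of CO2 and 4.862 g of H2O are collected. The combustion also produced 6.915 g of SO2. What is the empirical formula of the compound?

C5H10O4S2

mol C = 11.88 / 44.01 = 0.2699; mass C = 0.2699 × 12.01 = 3.242 g
mol H = 2 × (4.862 / 18.02) = 0.5396; mass H = 0.5396 × 1.008 = 0.5439 g
mol S = 6.915 / 64.07 = 0.1079; mass S = 3.461 g
mass O = 10.7 − (7.247) = 3.453 g → mol O = 0.2158
Divide by the smallest (0.1079 mol S): C 2.501, H 5.000, O 1.999, S 1.000
×2: C 5.00, H 10.00, O 4.00, S 2.00 → C5H10O4S2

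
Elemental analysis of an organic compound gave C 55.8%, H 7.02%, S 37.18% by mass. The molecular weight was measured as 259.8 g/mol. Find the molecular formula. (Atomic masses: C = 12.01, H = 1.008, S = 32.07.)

C12H18S3

Assume 100 g: 55.8 g C, 7.02 g H, 37.18 g S.
Moles — C: 55.8 / 12.01 = 4.646 mol; H: 7.02 / 1.008 = 6.964 mol; S: 37.18 / 32.07 = 1.159 mol
Divide by the smallest (1.159 mol S): C 4.008, H 6.007, S 1.000
Ratio ≈ 4:6:1, so the empirical formula is C4H6S
Empirical-formula mass = 86.16 g/mol
n = 259.8 / 86.16 = 3.02 ≈ 3
Molecular formula = (C4H6S)×3 = C12H18S3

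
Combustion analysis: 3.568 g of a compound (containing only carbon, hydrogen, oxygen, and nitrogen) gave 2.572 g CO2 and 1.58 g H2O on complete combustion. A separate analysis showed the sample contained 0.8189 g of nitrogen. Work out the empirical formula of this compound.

CH3NO2

mol C = 2.572 / 44.01 = 0.05844; mass C = 0.05844 × 12.01 = 0.7019 g
mol H = 2 × (1.58 / 18.02) = 0.1754; mass H = 0.1754 × 1.008 = 0.1768 g
mol N = 0.8189 / 14.01 = 0.05845
mass O = 3.568 − (1.698) = 1.870 g → mol O = 0.1169
Smallest is C at 0.05844 mol; normalising gives C 1.000, H 3.001, N 1.000, O 2.000
≈ 1:3:1:2 → CH3NO2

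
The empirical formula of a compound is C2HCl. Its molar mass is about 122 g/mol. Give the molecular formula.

C4H2Cl2

Empirical-formula mass = 60.48 g/mol
n = 122 / 60.48 = 2.02 ≈ 2
Molecular formula = (C2HCl)2 = C4H2Cl2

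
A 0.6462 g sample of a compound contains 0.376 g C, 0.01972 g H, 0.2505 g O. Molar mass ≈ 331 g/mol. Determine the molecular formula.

C: 0.376 g ÷ 12.01 g/mol = 0.03131 mol
H: 0.01972 g ÷ 1.008 g/mol = 0.01956 mol
O: 0.2505 g ÷ 16.00 g/mol = 0.01566 mol
Smallest is O at 0.01566 mol; normalising gives C 2.000, H 1.250, O 1.000
Multiply by 4: C 8.00, H 5.00, O 4.00 → C8H5O4
Empirical-formula mass = 165.12 g/mol
n = 331 / 165.12 = 2.00 ≈ 2
Molecular formula = (C8H5O4)×2 = C16H10O8

C16H10O8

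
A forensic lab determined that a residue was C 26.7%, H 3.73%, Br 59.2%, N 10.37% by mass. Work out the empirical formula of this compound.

C3H5BrN

Assume 100 g: 26.7 g C, 3.73 g H, 59.2 g Br, 10.37 g N.
n(C) = 26.7/12.01 = 2.223, n(H) = 3.73/1.008 = 3.7, n(Br) = 59.2/79.90 = 0.7409, n(N) = 10.37/14.01 = 0.7402
Ratios (÷ 0.7402): C 3.003, H 4.999, Br 1.001, N 1.000
→ C3H5BrN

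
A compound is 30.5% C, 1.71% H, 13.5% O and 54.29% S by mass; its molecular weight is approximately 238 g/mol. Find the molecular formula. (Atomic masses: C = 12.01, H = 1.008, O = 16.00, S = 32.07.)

C6H4O2S4

Assume 100 g: 30.5 g C, 1.71 g H, 13.5 g O, 54.29 g S.
C: 30.5 g ÷ 12.01 g/mol = 2.54 mol
H: 1.71 g ÷ 1.008 g/mol = 1.696 mol
O: 13.5 g ÷ 16.00 g/mol = 0.8438 mol
S: 54.29 g ÷ 32.07 g/mol = 1.693 mol
Ratios (÷ 0.8438): C 3.010, H 2.011, O 1.000, S 2.006
Ratio ≈ 3:2:1:2, so the empirical formula is C3H2OS2
Empirical-formula mass = 118.19 g/mol
n = 238 / 118.19 = 2.01 ≈ 2
Molecular formula = (C3H2OS2)×2 = C6H4O2S4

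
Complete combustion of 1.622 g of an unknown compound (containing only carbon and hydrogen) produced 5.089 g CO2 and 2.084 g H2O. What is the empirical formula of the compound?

CH2

mol C = 5.089 / 44.01 = 0.1156; mass C = 0.1156 × 12.01 = 1.389 g
mol H = 2 × (2.084 / 18.02) = 0.2313; mass H = 0.2313 × 1.008 = 0.2331 g
Smallest is C at 0.1156 mol; normalising gives C 1.000, H 2.000
Ratio ≈ 1:2, so the empirical formula is CH2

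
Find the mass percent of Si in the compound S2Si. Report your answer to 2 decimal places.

30.46%

Molar mass = 2(32.07) + 1(28.09) = 92.230 g/mol
Mass of Si per mole = 1 × 28.09 = 28.090 g
% Si = 28.090 / 92.230 × 100 = 30.46%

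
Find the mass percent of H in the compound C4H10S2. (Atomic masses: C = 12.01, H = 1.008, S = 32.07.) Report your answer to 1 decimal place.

8.2%

Molar mass = 4(12.01) + 10(1.008) + 2(32.07) = 122.260 g/mol
Mass of H per mole = 10 × 1.008 = 10.080 g
% H = 10.080 / 122.260 × 100 = 8.2%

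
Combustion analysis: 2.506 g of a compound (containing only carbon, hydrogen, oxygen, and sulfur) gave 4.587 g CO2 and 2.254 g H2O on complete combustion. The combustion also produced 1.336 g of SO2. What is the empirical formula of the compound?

C5H12OS

mol C = 4.587 / 44.01 = 0.1042; mass C = 0.1042 × 12.01 = 1.252 g
mol H = 2 × (2.254 / 18.02) = 0.2502; mass H = 0.2502 × 1.008 = 0.2522 g
mol S = 1.336 / 64.07 = 0.02085; mass S = 0.6687 g
mass O = 2.506 − (2.173) = 0.3333 g → mol O = 0.02083
Smallest is O at 0.02083 mol; normalising gives C 5.003, H 12.008, O 1.000, S 1.001
≈ 5:12:1:1 → C5H12OS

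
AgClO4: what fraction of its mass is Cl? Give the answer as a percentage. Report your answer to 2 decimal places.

Molar mass = 1(107.87) + 1(35.45) + 4(16.00) = 207.320 g/mol
Mass of Cl per mole = 1 × 35.45 = 35.450 g
% Cl = 35.450 / 207.320 × 100 = 17.10%

17.10%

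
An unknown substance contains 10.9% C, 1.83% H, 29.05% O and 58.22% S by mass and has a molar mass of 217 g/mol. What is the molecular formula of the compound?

Assume 100 g: 10.9 g C, 1.83 g H, 29.05 g O, 58.22 g S.
C: 10.9 g ÷ 12.01 g/mol = 0.9076 mol
H: 1.83 g ÷ 1.008 g/mol = 1.815 mol
O: 29.05 g ÷ 16.00 g/mol = 1.816 mol
S: 58.22 g ÷ 32.07 g/mol = 1.815 mol
Smallest is C at 0.9076 mol; normalising gives C 1.000, H 2.000, O 2.001, S 2.000
≈ 1:2:2:2 → CH2O2S2
Empirical-formula mass = 110.17 g/mol
n = 217 / 110.17 = 1.97 ≈ 2
Molecular formula = (CH2O2S2)×2 = C2H4O4S4

C2H4O4S4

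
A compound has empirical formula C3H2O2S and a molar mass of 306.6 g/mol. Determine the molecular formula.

Empirical-formula mass = 102.12 g/mol
n = 306.6 / 102.12 = 3.00 ≈ 3
Molecular formula = (C3H2O2S)3 = C9H6O6S3

C9H6O6S3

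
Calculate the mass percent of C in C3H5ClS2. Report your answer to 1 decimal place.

Molar mass = 3(12.01) + 5(1.008) + 1(35.45) + 2(32.07) = 140.660 g/mol
Mass of C per mole = 3 × 12.01 = 36.030 g
% C = 36.030 / 140.660 × 100 = 25.6%

25.6%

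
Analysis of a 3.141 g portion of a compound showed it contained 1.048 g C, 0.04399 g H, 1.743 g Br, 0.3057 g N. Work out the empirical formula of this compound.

C: 1.048 g ÷ 12.01 g/mol = 0.08726 mol
H: 0.04399 g ÷ 1.008 g/mol = 0.04364 mol
Br: 1.743 g ÷ 79.90 g/mol = 0.02181 mol
N: 0.3057 g ÷ 14.01 g/mol = 0.02182 mol
Smallest is Br at 0.02181 mol; normalising gives C 4.000, H 2.001, Br 1.000, N 1.000
→ C4H2BrN

C4H2BrN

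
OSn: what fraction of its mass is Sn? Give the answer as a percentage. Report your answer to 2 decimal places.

88.12%

Molar mass = 1(16.00) + 1(118.71) = 134.710 g/mol
Mass of Sn per mole = 1 × 118.71 = 118.710 g
% Sn = 118.710 / 134.710 × 100 = 88.12%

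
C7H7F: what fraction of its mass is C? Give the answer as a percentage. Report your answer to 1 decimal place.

76.3%

Molar mass = 7(12.01) + 7(1.008) + 1(19.00) = 110.126 g/mol
Mass of C per mole = 7 × 12.01 = 84.070 g
% C = 84.070 / 110.126 × 100 = 76.3%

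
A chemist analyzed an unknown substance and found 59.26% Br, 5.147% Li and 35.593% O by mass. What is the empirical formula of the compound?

BrLiO3

Assume 100 g: 59.26 g Br, 5.147 g Li, 35.593 g O.
n(Br) = 59.26/79.90 = 0.7417, n(Li) = 5.147/6.94 = 0.7416, n(O) = 35.593/16.00 = 2.225
Ratios (÷ 0.7416): Br 1.000, Li 1.000, O 3.000
Ratio ≈ 1:1:3, so the empirical formula is BrLiO3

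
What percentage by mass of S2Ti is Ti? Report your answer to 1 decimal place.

Molar mass = 2(32.07) + 1(47.87) = 112.010 g/mol
Mass of Ti per mole = 1 × 47.87 = 47.870 g
% Ti = 47.870 / 112.010 × 100 = 42.7%

42.7%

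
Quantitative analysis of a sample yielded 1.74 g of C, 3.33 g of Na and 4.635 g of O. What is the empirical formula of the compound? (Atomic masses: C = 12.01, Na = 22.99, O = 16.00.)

CNaO2

Moles — C: 1.74 / 12.01 = 0.1449 mol; Na: 3.33 / 22.99 = 0.1448 mol; O: 4.635 / 16.00 = 0.2897 mol
Ratios (÷ 0.1448): C 1.000, Na 1.000, O 2.000
→ CNaO2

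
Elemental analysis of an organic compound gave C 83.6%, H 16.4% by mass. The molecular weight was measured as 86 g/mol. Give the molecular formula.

C6H14

Assume 100 g: 83.6 g C, 16.4 g H.
Moles — C: 83.6 / 12.01 = 6.961 mol; H: 16.4 / 1.008 = 16.27 mol
Ratios (÷ 6.961): C 1.000, H 2.337
Scaling by 3: C 3.00, H 7.01 → C3H7
Empirical-formula mass = 43.09 g/mol
n = 86 / 43.09 = 2.00 ≈ 2
Molecular formula = (C3H7)×2 = C6H14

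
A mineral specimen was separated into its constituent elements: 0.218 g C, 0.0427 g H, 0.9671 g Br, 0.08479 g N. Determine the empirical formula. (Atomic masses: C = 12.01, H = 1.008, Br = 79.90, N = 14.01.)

Moles — C: 0.218 / 12.01 = 0.01815 mol; H: 0.0427 / 1.008 = 0.04236 mol; Br: 0.9671 / 79.90 = 0.0121 mol; N: 0.08479 / 14.01 = 0.006052 mol
Smallest is N at 0.006052 mol; normalising gives C 2.999, H 6.999, Br 2.000, N 1.000
Ratio ≈ 3:7:2:1, so the empirical formula is C3H7Br2N

C3H7Br2N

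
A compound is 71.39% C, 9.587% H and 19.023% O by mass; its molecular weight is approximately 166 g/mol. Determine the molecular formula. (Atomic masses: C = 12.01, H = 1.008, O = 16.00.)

C10H16O2

Assume 100 g: 71.39 g C, 9.587 g H, 19.023 g O.
n(C) = 71.39/12.01 = 5.944, n(H) = 9.587/1.008 = 9.511, n(O) = 19.023/16.00 = 1.189
Smallest is O at 1.189 mol; normalising gives C 5.000, H 8.000, O 1.000
Ratio ≈ 5:8:1, so the empirical formula is C5H8O
Empirical-formula mass = 84.11 g/mol
n = 166 / 84.11 = 1.97 ≈ 2
Molecular formula = (C5H8O)×2 = C10H16O2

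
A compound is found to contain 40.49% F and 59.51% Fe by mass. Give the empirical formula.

Assume 100 g: 40.49 g F, 59.51 g Fe.
F: 40.49 g ÷ 19.00 g/mol = 2.131 mol
Fe: 59.51 g ÷ 55.85 g/mol = 1.066 mol
Ratios (÷ 1.066): F 2.000, Fe 1.000
≈ 2:1 → F2Fe

F2Fe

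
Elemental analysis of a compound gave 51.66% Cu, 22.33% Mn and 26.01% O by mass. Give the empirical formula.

Assume 100 g: 51.66 g Cu, 22.33 g Mn, 26.01 g O.
Cu: 51.66 g ÷ 63.55 g/mol = 0.8129 mol
Mn: 22.33 g ÷ 54.94 g/mol = 0.4064 mol
O: 26.01 g ÷ 16.00 g/mol = 1.626 mol
Divide by the smallest (0.4064 mol Mn): Cu 2.000, Mn 1.000, O 4.000
Ratio ≈ 2:1:4, so the empirical formula is Cu2MnO4

Cu2MnO4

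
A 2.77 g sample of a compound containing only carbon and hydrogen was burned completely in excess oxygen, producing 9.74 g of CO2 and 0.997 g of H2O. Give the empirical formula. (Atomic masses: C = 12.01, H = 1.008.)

C2H

mol C = 9.74 / 44.01 = 0.2213; mass C = 0.2213 × 12.01 = 2.658 g
mol H = 2 × (0.997 / 18.02) = 0.1107; mass H = 0.1107 × 1.008 = 0.1115 g
Smallest is H at 0.1107 mol; normalising gives C 2.000, H 1.000
Ratio ≈ 2:1, so the empirical formula is C2H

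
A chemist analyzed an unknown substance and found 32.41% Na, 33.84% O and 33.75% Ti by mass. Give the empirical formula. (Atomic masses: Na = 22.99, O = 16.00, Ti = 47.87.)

Na2O3Ti

Assume 100 g: 32.41 g Na, 33.84 g O, 33.75 g Ti.
Na: 32.41 g ÷ 22.99 g/mol = 1.41 mol
O: 33.84 g ÷ 16.00 g/mol = 2.115 mol
Ti: 33.75 g ÷ 47.87 g/mol = 0.705 mol
Divide by the smallest (0.705 mol Ti): Na 2.000, O 3.000, Ti 1.000
Ratio ≈ 2:3:1, so the empirical formula is Na2O3Ti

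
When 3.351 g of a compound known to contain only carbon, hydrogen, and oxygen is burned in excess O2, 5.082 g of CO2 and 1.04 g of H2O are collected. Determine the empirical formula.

mol C = 5.082 / 44.01 = 0.1155; mass C = 0.1155 × 12.01 = 1.387 g
mol H = 2 × (1.04 / 18.02) = 0.1154; mass H = 0.1154 × 1.008 = 0.1164 g
mass O = 3.351 − (1.503) = 1.848 g → mol O = 0.1155
Divide by the smallest (0.1154 mol H): C 1.000, H 1.000, O 1.001
Ratio ≈ 1:1:1, so the empirical formula is CHO

CHO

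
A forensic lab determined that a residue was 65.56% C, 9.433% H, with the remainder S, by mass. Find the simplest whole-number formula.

Assume 100 g: 65.56 g C, 9.433 g H, 25.007 g S.
Moles — C: 65.56 / 12.01 = 5.459 mol; H: 9.433 / 1.008 = 9.358 mol; S: 25.007 / 32.07 = 0.7798 mol
Smallest is S at 0.7798 mol; normalising gives C 7.001, H 12.001, S 1.000
Ratio ≈ 7:12:1, so the empirical formula is C7H12S

C7H12S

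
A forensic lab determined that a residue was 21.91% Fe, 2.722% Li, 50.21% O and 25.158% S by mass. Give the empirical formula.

Assume 100 g: 21.91 g Fe, 2.722 g Li, 50.21 g O, 25.158 g S.
n(Fe) = 21.91/55.85 = 0.3923, n(Li) = 2.722/6.94 = 0.3922, n(O) = 50.21/16.00 = 3.138, n(S) = 25.158/32.07 = 0.7845
Ratios (÷ 0.3922): Fe 1.000, Li 1.000, O 8.001, S 2.000
Ratio ≈ 1:1:8:2, so the empirical formula is FeLiO8S2

FeLiO8S2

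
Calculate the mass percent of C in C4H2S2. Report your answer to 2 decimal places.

42.07%

Molar mass = 4(12.01) + 2(1.008) + 2(32.07) = 114.196 g/mol
Mass of C per mole = 4 × 12.01 = 48.040 g
% C = 48.040 / 114.196 × 100 = 42.07%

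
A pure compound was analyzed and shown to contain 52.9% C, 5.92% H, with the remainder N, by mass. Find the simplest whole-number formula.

Assume 100 g: 52.9 g C, 5.92 g H, 41.18 g N.
n(C) = 52.9/12.01 = 4.405, n(H) = 5.92/1.008 = 5.873, n(N) = 41.18/14.01 = 2.939
Smallest is N at 2.939 mol; normalising gives C 1.499, H 1.998, N 1.000
×2: C 3.00, H 4.00, N 2.00 → C3H4N2

C3H4N2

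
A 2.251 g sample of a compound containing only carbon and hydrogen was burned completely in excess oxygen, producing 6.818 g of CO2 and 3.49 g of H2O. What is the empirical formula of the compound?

C2H5

mol C = 6.818 / 44.01 = 0.1549; mass C = 0.1549 × 12.01 = 1.861 g
mol H = 2 × (3.49 / 18.02) = 0.3873; mass H = 0.3873 × 1.008 = 0.3904 g
Smallest is C at 0.1549 mol; normalising gives C 1.000, H 2.500
×2: C 2.00, H 5.00 → C2H5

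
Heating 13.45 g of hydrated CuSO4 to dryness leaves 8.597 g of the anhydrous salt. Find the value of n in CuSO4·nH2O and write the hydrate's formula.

CuSO4·5H2O

Mass of water lost = 13.45 − 8.597 = 4.853 g → 4.853 / 18.02 = 0.2693 mol H2O
Molar mass of CuSO4 = 159.62 g/mol → mol CuSO4 = 8.597 / 159.62 = 0.05386
n = 0.2693 / 0.05386 = 5.00 ≈ 5 → CuSO4·5H2O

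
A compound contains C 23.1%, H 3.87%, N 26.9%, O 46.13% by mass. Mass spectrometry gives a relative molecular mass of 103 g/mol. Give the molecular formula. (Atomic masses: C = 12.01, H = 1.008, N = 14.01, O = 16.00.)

C2H4N2O3

Assume 100 g: 23.1 g C, 3.87 g H, 26.9 g N, 46.13 g O.
C: 23.1 g ÷ 12.01 g/mol = 1.923 mol
H: 3.87 g ÷ 1.008 g/mol = 3.839 mol
N: 26.9 g ÷ 14.01 g/mol = 1.92 mol
O: 46.13 g ÷ 16.00 g/mol = 2.883 mol
Ratios (÷ 1.92): C 1.002, H 2.000, N 1.000, O 1.502
Multiply by 2: C 2.00, H 4.00, N 2.00, O 3.00 → C2H4N2O3
Empirical-formula mass = 104.07 g/mol
n = 103 / 104.07 = 0.99 ≈ 1
Molecular formula = empirical formula = C2H4N2O3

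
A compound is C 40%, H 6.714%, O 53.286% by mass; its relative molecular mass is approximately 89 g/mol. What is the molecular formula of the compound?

Assume 100 g: 40 g C, 6.714 g H, 53.286 g O.
C: 40 g ÷ 12.01 g/mol = 3.331 mol
H: 6.714 g ÷ 1.008 g/mol = 6.661 mol
O: 53.286 g ÷ 16.00 g/mol = 3.33 mol
Smallest is O at 3.33 mol; normalising gives C 1.000, H 2.000, O 1.000
≈ 1:2:1 → CH2O
Empirical-formula mass = 30.03 g/mol
n = 89 / 30.03 = 2.96 ≈ 3
Molecular formula = (CH2O)×3 = C3H6O3

C3H6O3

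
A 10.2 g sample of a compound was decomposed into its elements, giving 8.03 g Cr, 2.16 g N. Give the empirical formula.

Cr: 8.03 g ÷ 52.00 g/mol = 0.1544 mol
N: 2.16 g ÷ 14.01 g/mol = 0.1542 mol
Divide by the smallest (0.1542 mol N): Cr 1.002, N 1.000
≈ 1:1 → CrN

CrN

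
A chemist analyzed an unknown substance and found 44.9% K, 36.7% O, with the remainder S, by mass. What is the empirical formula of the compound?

K2O4S

Assume 100 g: 44.9 g K, 36.7 g O, 18.4 g S.
Moles — K: 44.9 / 39.10 = 1.148 mol; O: 36.7 / 16.00 = 2.294 mol; S: 18.4 / 32.07 = 0.5737 mol
Ratios (÷ 0.5737): K 2.001, O 3.998, S 1.000
→ K2O4S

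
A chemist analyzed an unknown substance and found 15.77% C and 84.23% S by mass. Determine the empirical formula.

CS2

Assume 100 g: 15.77 g C, 84.23 g S.
C: 15.77 g ÷ 12.01 g/mol = 1.313 mol
S: 84.23 g ÷ 32.07 g/mol = 2.626 mol
Smallest is C at 1.313 mol; normalising gives C 1.000, S 2.000
≈ 1:2 → CS2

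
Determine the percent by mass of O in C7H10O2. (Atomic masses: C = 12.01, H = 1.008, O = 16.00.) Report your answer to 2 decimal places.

Molar mass = 7(12.01) + 10(1.008) + 2(16.00) = 126.150 g/mol
Mass of O per mole = 2 × 16.00 = 32.000 g
% O = 32.000 / 126.150 × 100 = 25.37%

25.37%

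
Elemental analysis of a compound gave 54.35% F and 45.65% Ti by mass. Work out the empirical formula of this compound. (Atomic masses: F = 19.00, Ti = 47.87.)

Assume 100 g: 54.35 g F, 45.65 g Ti.
F: 54.35 g ÷ 19.00 g/mol = 2.861 mol
Ti: 45.65 g ÷ 47.87 g/mol = 0.9536 mol
Ratios (÷ 0.9536): F 3.000, Ti 1.000
≈ 3:1 → F3Ti

F3Ti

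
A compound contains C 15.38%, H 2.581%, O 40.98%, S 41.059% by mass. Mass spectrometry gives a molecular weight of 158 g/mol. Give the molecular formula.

Assume 100 g: 15.38 g C, 2.581 g H, 40.98 g O, 41.059 g S.
Moles — C: 15.38 / 12.01 = 1.281 mol; H: 2.581 / 1.008 = 2.561 mol; O: 40.98 / 16.00 = 2.561 mol; S: 41.059 / 32.07 = 1.28 mol
Ratios (÷ 1.28): C 1.000, H 2.000, O 2.001, S 1.000
Ratio ≈ 1:2:2:1, so the empirical formula is CH2O2S
Empirical-formula mass = 78.10 g/mol
n = 158 / 78.10 = 2.02 ≈ 2
Molecular formula = (CH2O2S)×2 = C2H4O4S2

C2H4O4S2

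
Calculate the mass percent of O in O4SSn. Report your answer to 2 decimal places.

29.80%

Molar mass = 4(16.00) + 1(32.07) + 1(118.71) = 214.780 g/mol
Mass of O per mole = 4 × 16.00 = 64.000 g
% O = 64.000 / 214.780 × 100 = 29.80%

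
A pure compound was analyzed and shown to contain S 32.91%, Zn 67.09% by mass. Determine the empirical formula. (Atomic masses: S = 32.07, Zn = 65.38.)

Assume 100 g: 32.91 g S, 67.09 g Zn.
n(S) = 32.91/32.07 = 1.026, n(Zn) = 67.09/65.38 = 1.026
Ratios (÷ 1.026): S 1.000, Zn 1.000
≈ 1:1 → SZn

SZn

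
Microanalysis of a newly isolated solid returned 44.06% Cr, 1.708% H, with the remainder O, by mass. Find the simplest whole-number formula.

CrH2O4

Assume 100 g: 44.06 g Cr, 1.708 g H, 54.232 g O.
n(Cr) = 44.06/52.00 = 0.8473, n(H) = 1.708/1.008 = 1.694, n(O) = 54.232/16.00 = 3.389
Divide by the smallest (0.8473 mol Cr): Cr 1.000, H 2.000, O 4.000
≈ 1:2:4 → CrH2O4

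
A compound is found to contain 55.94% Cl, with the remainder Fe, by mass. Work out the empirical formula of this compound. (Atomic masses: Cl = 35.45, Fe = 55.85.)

Cl2Fe

Assume 100 g: 55.94 g Cl, 44.06 g Fe.
Moles — Cl: 55.94 / 35.45 = 1.578 mol; Fe: 44.06 / 55.85 = 0.7889 mol
Smallest is Fe at 0.7889 mol; normalising gives Cl 2.000, Fe 1.000
≈ 2:1 → Cl2Fe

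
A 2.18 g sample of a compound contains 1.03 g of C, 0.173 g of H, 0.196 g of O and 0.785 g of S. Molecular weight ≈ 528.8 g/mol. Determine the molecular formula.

C21H42O3S6

Moles — C: 1.03 / 12.01 = 0.08576 mol; H: 0.173 / 1.008 = 0.1716 mol; O: 0.196 / 16.00 = 0.01225 mol; S: 0.785 / 32.07 = 0.02448 mol
Smallest is O at 0.01225 mol; normalising gives C 7.001, H 14.010, O 1.000, S 1.998
→ C7H14OS2
Empirical-formula mass = 178.32 g/mol
n = 528.8 / 178.32 = 2.97 ≈ 3
Molecular formula = (C7H14OS2)×3 = C21H42O3S6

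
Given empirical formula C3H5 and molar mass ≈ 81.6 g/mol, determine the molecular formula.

Empirical-formula mass = 41.07 g/mol
n = 81.6 / 41.07 = 1.99 ≈ 2
Molecular formula = (C3H5)2 = C6H10

C6H10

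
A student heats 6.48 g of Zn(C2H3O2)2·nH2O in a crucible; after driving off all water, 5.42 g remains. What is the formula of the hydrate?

Mass of water lost = 6.48 − 5.42 = 1.06 g → 1.06 / 18.02 = 0.05882 mol H2O
Molar mass of Zn(C2H3O2)2 = 183.47 g/mol → mol Zn(C2H3O2)2 = 5.42 / 183.47 = 0.02954
n = 0.05882 / 0.02954 = 1.99 ≈ 2 → Zn(C2H3O2)2·2H2O

Zn(C2H3O2)2·2H2O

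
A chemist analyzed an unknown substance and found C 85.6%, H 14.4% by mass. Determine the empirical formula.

CH2

Assume 100 g: 85.6 g C, 14.4 g H.
n(C) = 85.6/12.01 = 7.127, n(H) = 14.4/1.008 = 14.29
Divide by the smallest (7.127 mol C): C 1.000, H 2.004
Ratio ≈ 1:2, so the empirical formula is CH2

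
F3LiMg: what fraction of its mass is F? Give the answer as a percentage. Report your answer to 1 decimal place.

Molar mass = 3(19.00) + 1(6.94) + 1(24.31) = 88.250 g/mol
Mass of F per mole = 3 × 19.00 = 57.000 g
% F = 57.000 / 88.250 × 100 = 64.6%

64.6%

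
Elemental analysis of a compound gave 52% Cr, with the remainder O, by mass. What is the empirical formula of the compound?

Assume 100 g: 52 g Cr, 48 g O.
Moles — Cr: 52 / 52.00 = 1 mol; O: 48 / 16.00 = 3 mol
Smallest is Cr at 1 mol; normalising gives Cr 1.000, O 3.000
≈ 1:3 → CrO3

CrO3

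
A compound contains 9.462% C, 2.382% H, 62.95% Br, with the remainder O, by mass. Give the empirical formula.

CH3BrO2

Assume 100 g: 9.462 g C, 2.382 g H, 62.95 g Br, 25.206 g O.
n(C) = 9.462/12.01 = 0.7878, n(H) = 2.382/1.008 = 2.363, n(Br) = 62.95/79.90 = 0.7879, n(O) = 25.206/16.00 = 1.575
Ratios (÷ 0.7878): C 1.000, H 2.999, Br 1.000, O 2.000
≈ 1:3:1:2 → CH3BrO2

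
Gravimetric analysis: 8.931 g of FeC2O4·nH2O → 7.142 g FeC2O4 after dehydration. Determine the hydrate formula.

Mass of water lost = 8.931 − 7.142 = 1.789 g → 1.789 / 18.02 = 0.09928 mol H2O
Molar mass of FeC2O4 = 143.87 g/mol → mol FeC2O4 = 7.142 / 143.87 = 0.04964
n = 0.09928 / 0.04964 = 2.00 ≈ 2 → FeC2O4·2H2O

FeC2O4·2H2O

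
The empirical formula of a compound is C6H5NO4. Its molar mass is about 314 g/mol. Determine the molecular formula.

Empirical-formula mass = 155.11 g/mol
n = 314 / 155.11 = 2.02 ≈ 2
Molecular formula = (C6H5NO4)2 = C12H10N2O8

C12H10N2O8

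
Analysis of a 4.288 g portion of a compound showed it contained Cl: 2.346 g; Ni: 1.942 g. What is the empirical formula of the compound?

n(Cl) = 2.346/35.45 = 0.06618, n(Ni) = 1.942/58.69 = 0.03309
Ratios (÷ 0.03309): Cl 2.000, Ni 1.000
≈ 2:1 → Cl2Ni

Cl2Ni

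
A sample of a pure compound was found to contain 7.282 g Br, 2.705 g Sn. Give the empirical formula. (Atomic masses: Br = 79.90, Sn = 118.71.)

Br4Sn

n(Br) = 7.282/79.90 = 0.09114, n(Sn) = 2.705/118.71 = 0.02279
Ratios (÷ 0.02279): Br 4.000, Sn 1.000
≈ 4:1 → Br4Sn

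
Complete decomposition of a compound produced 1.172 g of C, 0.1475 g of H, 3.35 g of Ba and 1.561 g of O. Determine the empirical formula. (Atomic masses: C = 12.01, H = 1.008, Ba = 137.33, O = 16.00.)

C4H6BaO4

C: 1.172 g ÷ 12.01 g/mol = 0.09759 mol
H: 0.1475 g ÷ 1.008 g/mol = 0.1463 mol
Ba: 3.35 g ÷ 137.33 g/mol = 0.02439 mol
O: 1.561 g ÷ 16.00 g/mol = 0.09756 mol
Smallest is Ba at 0.02439 mol; normalising gives C 4.000, H 5.999, Ba 1.000, O 3.999
Ratio ≈ 4:6:1:4, so the empirical formula is C4H6BaO4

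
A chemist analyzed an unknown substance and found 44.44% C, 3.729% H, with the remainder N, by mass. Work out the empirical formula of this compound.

CHN

Assume 100 g: 44.44 g C, 3.729 g H, 51.831 g N.
n(C) = 44.44/12.01 = 3.7, n(H) = 3.729/1.008 = 3.699, n(N) = 51.831/14.01 = 3.7
Ratios (÷ 3.699): C 1.000, H 1.000, N 1.000
Ratio ≈ 1:1:1, so the empirical formula is CHN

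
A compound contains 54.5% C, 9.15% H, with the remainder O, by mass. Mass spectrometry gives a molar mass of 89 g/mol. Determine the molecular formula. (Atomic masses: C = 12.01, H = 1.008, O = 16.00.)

C4H8O2

Assume 100 g: 54.5 g C, 9.15 g H, 36.35 g O.
Moles — C: 54.5 / 12.01 = 4.538 mol; H: 9.15 / 1.008 = 9.077 mol; O: 36.35 / 16.00 = 2.272 mol
Smallest is O at 2.272 mol; normalising gives C 1.997, H 3.996, O 1.000
≈ 2:4:1 → C2H4O
Empirical-formula mass = 44.05 g/mol
n = 89 / 44.05 = 2.02 ≈ 2
Molecular formula = (C2H4O)×2 = C4H8O2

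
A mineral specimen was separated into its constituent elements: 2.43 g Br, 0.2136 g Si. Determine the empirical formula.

Br4Si

n(Br) = 2.43/79.90 = 0.03041, n(Si) = 0.2136/28.09 = 0.007604
Smallest is Si at 0.007604 mol; normalising gives Br 4.000, Si 1.000
Ratio ≈ 4:1, so the empirical formula is Br4Si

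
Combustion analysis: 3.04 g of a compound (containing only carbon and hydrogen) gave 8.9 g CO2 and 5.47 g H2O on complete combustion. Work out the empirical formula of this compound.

mol C = 8.9 / 44.01 = 0.2022; mass C = 0.2022 × 12.01 = 2.429 g
mol H = 2 × (5.47 / 18.02) = 0.6071; mass H = 0.6071 × 1.008 = 0.6120 g
Smallest is C at 0.2022 mol; normalising gives C 1.000, H 3.002
≈ 1:3 → CH3

CH3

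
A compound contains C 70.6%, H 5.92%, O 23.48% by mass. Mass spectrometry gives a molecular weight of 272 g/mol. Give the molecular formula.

C16H16O4

Assume 100 g: 70.6 g C, 5.92 g H, 23.48 g O.
C: 70.6 g ÷ 12.01 g/mol = 5.878 mol
H: 5.92 g ÷ 1.008 g/mol = 5.873 mol
O: 23.48 g ÷ 16.00 g/mol = 1.468 mol
Divide by the smallest (1.468 mol O): C 4.006, H 4.002, O 1.000
≈ 4:4:1 → C4H4O
Empirical-formula mass = 68.07 g/mol
n = 272 / 68.07 = 4.00 ≈ 4
Molecular formula = (C4H4O)×4 = C16H16O4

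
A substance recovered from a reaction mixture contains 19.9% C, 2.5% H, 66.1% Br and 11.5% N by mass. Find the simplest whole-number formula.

Assume 100 g: 19.9 g C, 2.5 g H, 66.1 g Br, 11.5 g N.
C: 19.9 g ÷ 12.01 g/mol = 1.657 mol
H: 2.5 g ÷ 1.008 g/mol = 2.48 mol
Br: 66.1 g ÷ 79.90 g/mol = 0.8273 mol
N: 11.5 g ÷ 14.01 g/mol = 0.8208 mol
Ratios (÷ 0.8208): C 2.019, H 3.021, Br 1.008, N 1.000
→ C2H3BrN

C2H3BrN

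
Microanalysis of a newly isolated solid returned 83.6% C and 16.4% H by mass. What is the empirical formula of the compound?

Assume 100 g: 83.6 g C, 16.4 g H.
C: 83.6 g ÷ 12.01 g/mol = 6.961 mol
H: 16.4 g ÷ 1.008 g/mol = 16.27 mol
Divide by the smallest (6.961 mol C): C 1.000, H 2.337
×3: C 3.00, H 7.01 → C3H7

C3H7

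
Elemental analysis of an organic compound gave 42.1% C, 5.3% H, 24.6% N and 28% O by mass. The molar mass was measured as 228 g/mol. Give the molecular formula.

Assume 100 g: 42.1 g C, 5.3 g H, 24.6 g N, 28 g O.
n(C) = 42.1/12.01 = 3.505, n(H) = 5.3/1.008 = 5.258, n(N) = 24.6/14.01 = 1.756, n(O) = 28/16.00 = 1.75
Ratios (÷ 1.75): C 2.003, H 3.005, N 1.003, O 1.000
≈ 2:3:1:1 → C2H3NO
Empirical-formula mass = 57.05 g/mol
n = 228 / 57.05 = 4.00 ≈ 4
Molecular formula = (C2H3NO)×4 = C8H12N4O4

C8H12N4O4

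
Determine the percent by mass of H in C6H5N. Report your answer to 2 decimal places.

Molar mass = 6(12.01) + 5(1.008) + 1(14.01) = 91.110 g/mol
Mass of H per mole = 5 × 1.008 = 5.040 g
% H = 5.040 / 91.110 × 100 = 5.53%

5.53%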